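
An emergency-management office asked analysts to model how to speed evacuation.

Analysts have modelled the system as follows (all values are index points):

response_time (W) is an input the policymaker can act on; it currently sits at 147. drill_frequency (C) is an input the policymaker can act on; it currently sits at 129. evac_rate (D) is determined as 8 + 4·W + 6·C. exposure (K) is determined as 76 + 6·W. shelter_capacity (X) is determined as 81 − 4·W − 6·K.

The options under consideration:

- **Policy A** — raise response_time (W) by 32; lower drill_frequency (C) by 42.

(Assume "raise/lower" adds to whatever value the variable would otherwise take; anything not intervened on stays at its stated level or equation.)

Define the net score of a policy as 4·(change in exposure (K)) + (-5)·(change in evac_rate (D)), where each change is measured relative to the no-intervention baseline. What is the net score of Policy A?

Baseline:
  W = 147
  C = 129
  D = 8 + 4·147 + 6·129 = 1370
  K = 76 + 6·147 = 958
Policy A (W + 32, C − 42):
  W = 147 + 32 = 179
  C = 129 − 42 = 87
  D = 8 + 4·179 + 6·87 = 1246
  K = 76 + 6·179 = 1150
ΔK = 1150 − 958 = 192; ΔD = 1246 − 1370 = -124
Score = 4·192 + (-5)·(-124) = 1388

1388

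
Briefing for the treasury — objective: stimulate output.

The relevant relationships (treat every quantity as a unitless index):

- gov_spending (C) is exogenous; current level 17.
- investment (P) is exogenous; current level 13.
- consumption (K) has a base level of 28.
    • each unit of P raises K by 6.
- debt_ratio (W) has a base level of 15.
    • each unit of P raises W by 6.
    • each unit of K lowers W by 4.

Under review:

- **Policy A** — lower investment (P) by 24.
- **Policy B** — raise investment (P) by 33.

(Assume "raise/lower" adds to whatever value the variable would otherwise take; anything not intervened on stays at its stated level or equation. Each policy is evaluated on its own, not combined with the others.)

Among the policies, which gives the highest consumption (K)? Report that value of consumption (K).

304

Policy A (P − 24):
  P = 13 − 24 = -11
  K = 28 + 6·(-11) = -38
Policy B (P + 33):
  P = 13 + 33 = 46
  K = 28 + 6·46 = 304
Comparing — Policy A: K=-38, Policy B: K=304. Highest is 304 (Policy B).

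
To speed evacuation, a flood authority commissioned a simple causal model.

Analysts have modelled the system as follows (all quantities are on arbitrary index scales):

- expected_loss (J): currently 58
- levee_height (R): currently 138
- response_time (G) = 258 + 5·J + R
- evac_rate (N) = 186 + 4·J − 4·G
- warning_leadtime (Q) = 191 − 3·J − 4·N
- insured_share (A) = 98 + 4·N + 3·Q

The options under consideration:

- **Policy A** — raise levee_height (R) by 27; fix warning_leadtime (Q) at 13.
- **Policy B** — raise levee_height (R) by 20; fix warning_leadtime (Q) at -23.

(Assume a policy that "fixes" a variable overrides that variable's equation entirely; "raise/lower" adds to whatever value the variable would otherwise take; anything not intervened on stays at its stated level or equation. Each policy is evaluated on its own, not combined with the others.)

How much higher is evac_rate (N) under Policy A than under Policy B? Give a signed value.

-28

Policy A (R + 27, Q := 13):
  J = 58
  R = 138 + 27 = 165
  G = 258 + 5·58 + 165 = 713
  N = 186 + 4·58 − 4·713 = -2434
Policy B (R + 20, Q := -23):
  J = 58
  R = 138 + 20 = 158
  G = 258 + 5·58 + 158 = 706
  N = 186 + 4·58 − 4·706 = -2406
N: -2434 − (-2406) = -28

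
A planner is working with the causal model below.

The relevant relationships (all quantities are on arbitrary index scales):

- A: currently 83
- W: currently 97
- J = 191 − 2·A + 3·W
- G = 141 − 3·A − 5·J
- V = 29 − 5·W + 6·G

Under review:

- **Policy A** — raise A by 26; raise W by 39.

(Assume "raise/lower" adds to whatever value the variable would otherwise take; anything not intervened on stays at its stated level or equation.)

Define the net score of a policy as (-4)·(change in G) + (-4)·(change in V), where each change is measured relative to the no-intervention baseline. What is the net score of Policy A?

Baseline:
  A = 83
  W = 97
  J = 191 − 2·83 + 3·97 = 316
  G = 141 − 3·83 − 5·316 = -1688
  V = 29 − 5·97 + 6·(-1688) = -10584
Policy A (A + 26, W + 39):
  A = 83 + 26 = 109
  W = 97 + 39 = 136
  J = 191 − 2·109 + 3·136 = 381
  G = 141 − 3·109 − 5·381 = -2091
  V = 29 − 5·136 + 6·(-2091) = -13197
ΔG = -2091 − (-1688) = -403; ΔV = -13197 − (-10584) = -2613
Score = (-4)·(-403) + (-4)·(-2613) = 12064

12064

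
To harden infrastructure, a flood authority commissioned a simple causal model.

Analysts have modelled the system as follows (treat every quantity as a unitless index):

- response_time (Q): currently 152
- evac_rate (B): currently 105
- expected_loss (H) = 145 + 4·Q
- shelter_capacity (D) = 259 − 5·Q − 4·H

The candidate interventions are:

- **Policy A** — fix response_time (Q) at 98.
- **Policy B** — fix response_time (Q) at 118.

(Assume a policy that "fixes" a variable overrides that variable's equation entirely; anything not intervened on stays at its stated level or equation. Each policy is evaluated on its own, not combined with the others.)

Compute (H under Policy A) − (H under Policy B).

-80

Policy A (Q := 98):
  Q = 98
  H = 145 + 4·98 = 537
Policy B (Q := 118):
  Q = 118
  H = 145 + 4·118 = 617
H: 537 − 617 = -80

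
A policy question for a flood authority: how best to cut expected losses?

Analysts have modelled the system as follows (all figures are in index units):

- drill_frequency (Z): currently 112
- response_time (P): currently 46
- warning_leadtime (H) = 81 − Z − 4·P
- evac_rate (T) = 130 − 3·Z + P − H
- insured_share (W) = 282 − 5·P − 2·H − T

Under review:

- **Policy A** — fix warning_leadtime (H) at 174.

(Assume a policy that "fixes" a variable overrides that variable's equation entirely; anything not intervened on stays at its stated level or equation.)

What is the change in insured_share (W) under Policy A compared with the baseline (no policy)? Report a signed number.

Baseline:
  Z = 112
  P = 46
  H = 81 − 112 − 4·46 = -215
  T = 130 − 3·112 + 46 − (-215) = 55
  W = 282 − 5·46 − 2·(-215) − 55 = 427
Policy A (H := 174):
  Z = 112
  P = 46
  H = 174
  T = 130 − 3·112 + 46 − 174 = -334
  W = 282 − 5·46 − 2·174 − (-334) = 38
Change in W: 38 − 427 = -389

-389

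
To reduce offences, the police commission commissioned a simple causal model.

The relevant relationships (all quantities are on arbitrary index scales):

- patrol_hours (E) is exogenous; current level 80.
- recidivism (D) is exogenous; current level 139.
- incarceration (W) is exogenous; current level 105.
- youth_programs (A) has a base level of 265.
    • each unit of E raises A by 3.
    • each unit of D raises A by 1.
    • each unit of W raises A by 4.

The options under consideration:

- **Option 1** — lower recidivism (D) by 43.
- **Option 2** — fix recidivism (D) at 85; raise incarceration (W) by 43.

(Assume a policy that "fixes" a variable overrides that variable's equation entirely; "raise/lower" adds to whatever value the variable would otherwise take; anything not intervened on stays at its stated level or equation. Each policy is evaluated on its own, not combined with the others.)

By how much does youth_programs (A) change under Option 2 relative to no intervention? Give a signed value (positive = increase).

Baseline:
  E = 80
  D = 139
  W = 105
  A = 265 + 3·80 + 139 + 4·105 = 1064
Option 2 (D := 85, W + 43):
  E = 80
  D = 85
  W = 105 + 43 = 148
  A = 265 + 3·80 + 85 + 4·148 = 1182
Change in A: 1182 − 1064 = 118

118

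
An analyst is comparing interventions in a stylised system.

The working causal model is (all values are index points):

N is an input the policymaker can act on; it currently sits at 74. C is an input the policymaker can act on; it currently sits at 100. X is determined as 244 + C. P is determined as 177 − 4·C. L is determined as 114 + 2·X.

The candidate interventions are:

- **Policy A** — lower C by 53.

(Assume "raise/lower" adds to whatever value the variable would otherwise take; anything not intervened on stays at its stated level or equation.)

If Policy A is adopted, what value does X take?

Policy A (C − 53):
  C = 100 − 53 = 47
  X = 244 + 47 = 291

291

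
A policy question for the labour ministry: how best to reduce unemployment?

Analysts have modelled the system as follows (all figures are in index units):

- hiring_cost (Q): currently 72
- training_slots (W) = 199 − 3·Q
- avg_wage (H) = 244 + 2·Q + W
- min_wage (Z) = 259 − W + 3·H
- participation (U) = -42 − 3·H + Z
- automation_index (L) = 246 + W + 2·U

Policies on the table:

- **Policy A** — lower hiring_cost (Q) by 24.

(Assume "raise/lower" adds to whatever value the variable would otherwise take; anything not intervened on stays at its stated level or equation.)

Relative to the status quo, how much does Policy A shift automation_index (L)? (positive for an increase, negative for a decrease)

-72

Baseline:
  Q = 72
  W = 199 − 3·72 = -17
  H = 244 + 2·72 + (-17) = 371
  Z = 259 − (-17) + 3·371 = 1389
  U = -42 − 3·371 + 1389 = 234
  L = 246 + (-17) + 2·234 = 697
Policy A (Q − 24):
  Q = 72 − 24 = 48
  W = 199 − 3·48 = 55
  H = 244 + 2·48 + 55 = 395
  Z = 259 − 55 + 3·395 = 1389
  U = -42 − 3·395 + 1389 = 162
  L = 246 + 55 + 2·162 = 625
Change in L: 625 − 697 = -72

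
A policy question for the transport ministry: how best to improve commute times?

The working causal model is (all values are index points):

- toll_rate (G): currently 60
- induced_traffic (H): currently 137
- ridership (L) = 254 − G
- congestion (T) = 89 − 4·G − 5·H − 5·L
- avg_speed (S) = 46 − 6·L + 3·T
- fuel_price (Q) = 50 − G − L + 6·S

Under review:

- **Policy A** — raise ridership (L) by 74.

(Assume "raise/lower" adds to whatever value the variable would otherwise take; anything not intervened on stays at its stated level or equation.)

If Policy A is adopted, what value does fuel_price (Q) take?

Policy A (L + 74):
  G = 60
  H = 137
  L = 254 − 60 (+74 from intervention) = 268
  T = 89 − 4·60 − 5·137 − 5·268 = -2176
  S = 46 − 6·268 + 3·(-2176) = -8090
  Q = 50 − 60 − 268 + 6·(-8090) = -48818

-48818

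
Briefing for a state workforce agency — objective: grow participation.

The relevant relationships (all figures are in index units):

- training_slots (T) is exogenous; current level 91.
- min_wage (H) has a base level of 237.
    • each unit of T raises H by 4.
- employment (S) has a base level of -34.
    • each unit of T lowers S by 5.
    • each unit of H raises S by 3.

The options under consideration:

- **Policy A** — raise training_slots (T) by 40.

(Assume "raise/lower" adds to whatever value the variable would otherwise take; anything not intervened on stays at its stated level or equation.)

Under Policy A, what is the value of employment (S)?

1594

Policy A (T + 40):
  T = 91 + 40 = 131
  H = 237 + 4·131 = 761
  S = -34 − 5·131 + 3·761 = 1594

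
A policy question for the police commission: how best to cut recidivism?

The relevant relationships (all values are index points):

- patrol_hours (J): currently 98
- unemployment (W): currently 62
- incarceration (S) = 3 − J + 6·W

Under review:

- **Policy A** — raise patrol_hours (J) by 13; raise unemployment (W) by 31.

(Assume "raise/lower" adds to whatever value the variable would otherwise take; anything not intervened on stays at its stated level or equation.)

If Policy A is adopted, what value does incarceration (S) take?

450

Policy A (J + 13, W + 31):
  J = 98 + 13 = 111
  W = 62 + 31 = 93
  S = 3 − 111 + 6·93 = 450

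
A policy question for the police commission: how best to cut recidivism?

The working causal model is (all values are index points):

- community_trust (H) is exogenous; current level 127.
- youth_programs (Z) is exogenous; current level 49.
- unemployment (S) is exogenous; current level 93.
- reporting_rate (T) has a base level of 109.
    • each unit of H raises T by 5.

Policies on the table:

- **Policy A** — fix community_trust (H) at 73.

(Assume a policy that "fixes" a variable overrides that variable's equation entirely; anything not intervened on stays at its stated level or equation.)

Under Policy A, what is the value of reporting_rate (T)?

Policy A (H := 73):
  H = 73
  T = 109 + 5·73 = 474

474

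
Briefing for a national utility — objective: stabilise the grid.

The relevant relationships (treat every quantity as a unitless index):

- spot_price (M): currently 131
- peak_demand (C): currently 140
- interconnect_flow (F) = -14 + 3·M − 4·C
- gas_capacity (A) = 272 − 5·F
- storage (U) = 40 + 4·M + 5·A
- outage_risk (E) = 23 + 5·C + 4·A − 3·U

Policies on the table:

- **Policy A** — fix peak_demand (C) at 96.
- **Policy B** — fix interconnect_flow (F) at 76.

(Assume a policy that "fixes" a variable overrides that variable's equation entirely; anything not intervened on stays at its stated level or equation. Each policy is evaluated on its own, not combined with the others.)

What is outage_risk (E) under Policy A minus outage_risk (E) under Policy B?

-4675

Policy A (C := 96):
  M = 131
  C = 96
  F = -14 + 3·131 − 4·96 = -5
  A = 272 − 5·(-5) = 297
  U = 40 + 4·131 + 5·297 = 2049
  E = 23 + 5·96 + 4·297 − 3·2049 = -4456
Policy B (F := 76):
  M = 131
  C = 140
  F = 76
  A = 272 − 5·76 = -108
  U = 40 + 4·131 + 5·(-108) = 24
  E = 23 + 5·140 + 4·(-108) − 3·24 = 219
E: -4456 − 219 = -4675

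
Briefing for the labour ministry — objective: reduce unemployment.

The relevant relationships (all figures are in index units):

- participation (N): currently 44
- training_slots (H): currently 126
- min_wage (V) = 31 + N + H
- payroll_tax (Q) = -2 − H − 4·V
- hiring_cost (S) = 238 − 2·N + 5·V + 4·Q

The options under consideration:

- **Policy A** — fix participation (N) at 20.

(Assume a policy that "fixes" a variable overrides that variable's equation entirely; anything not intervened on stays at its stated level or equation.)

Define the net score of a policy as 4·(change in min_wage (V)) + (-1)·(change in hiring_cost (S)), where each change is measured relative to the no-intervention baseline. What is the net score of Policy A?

-408

Baseline:
  N = 44
  H = 126
  V = 31 + 44 + 126 = 201
  Q = -2 − 126 − 4·201 = -932
  S = 238 − 2·44 + 5·201 + 4·(-932) = -2573
Policy A (N := 20):
  N = 20
  H = 126
  V = 31 + 20 + 126 = 177
  Q = -2 − 126 − 4·177 = -836
  S = 238 − 2·20 + 5·177 + 4·(-836) = -2261
ΔV = 177 − 201 = -24; ΔS = -2261 − (-2573) = 312
Score = 4·(-24) + (-1)·312 = -408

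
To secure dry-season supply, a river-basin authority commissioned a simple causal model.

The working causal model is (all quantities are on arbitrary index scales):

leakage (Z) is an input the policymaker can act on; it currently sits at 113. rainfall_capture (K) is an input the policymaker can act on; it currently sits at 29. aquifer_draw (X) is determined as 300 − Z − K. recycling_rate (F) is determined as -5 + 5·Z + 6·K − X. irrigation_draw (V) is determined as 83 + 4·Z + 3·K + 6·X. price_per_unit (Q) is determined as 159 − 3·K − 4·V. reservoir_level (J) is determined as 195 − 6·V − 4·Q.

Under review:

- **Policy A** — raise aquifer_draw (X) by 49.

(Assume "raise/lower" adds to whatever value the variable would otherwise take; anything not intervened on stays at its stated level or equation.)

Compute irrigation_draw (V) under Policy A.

Policy A (X + 49):
  Z = 113
  K = 29
  X = 300 − 113 − 29 (+49 from intervention) = 207
  V = 83 + 4·113 + 3·29 + 6·207 = 1864

1864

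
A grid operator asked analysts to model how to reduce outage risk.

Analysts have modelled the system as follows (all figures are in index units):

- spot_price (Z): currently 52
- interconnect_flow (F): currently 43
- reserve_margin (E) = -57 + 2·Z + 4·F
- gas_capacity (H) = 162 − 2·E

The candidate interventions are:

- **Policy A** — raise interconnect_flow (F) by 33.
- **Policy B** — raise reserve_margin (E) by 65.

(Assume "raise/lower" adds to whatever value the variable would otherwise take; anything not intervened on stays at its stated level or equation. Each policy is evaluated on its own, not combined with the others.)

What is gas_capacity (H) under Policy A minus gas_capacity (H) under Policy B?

-134

Policy A (F + 33):
  Z = 52
  F = 43 + 33 = 76
  E = -57 + 2·52 + 4·76 = 351
  H = 162 − 2·351 = -540
Policy B (E + 65):
  Z = 52
  F = 43
  E = -57 + 2·52 + 4·43 (+65 from intervention) = 284
  H = 162 − 2·284 = -406
H: -540 − (-406) = -134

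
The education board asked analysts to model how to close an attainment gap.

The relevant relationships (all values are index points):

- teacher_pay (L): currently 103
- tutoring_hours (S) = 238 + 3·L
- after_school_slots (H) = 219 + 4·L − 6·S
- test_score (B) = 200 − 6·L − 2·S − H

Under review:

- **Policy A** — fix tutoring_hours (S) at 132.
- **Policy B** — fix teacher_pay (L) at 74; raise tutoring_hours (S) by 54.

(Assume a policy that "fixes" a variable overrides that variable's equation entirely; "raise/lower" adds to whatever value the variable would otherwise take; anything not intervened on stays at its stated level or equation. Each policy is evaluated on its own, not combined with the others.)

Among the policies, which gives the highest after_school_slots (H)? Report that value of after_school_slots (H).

Policy A (S := 132):
  L = 103
  S = 132
  H = 219 + 4·103 − 6·132 = -161
Policy B (L := 74, S + 54):
  L = 74
  S = 238 + 3·74 (+54 from intervention) = 514
  H = 219 + 4·74 − 6·514 = -2569
Comparing — Policy A: H=-161, Policy B: H=-2569. Highest is -161 (Policy A).

-161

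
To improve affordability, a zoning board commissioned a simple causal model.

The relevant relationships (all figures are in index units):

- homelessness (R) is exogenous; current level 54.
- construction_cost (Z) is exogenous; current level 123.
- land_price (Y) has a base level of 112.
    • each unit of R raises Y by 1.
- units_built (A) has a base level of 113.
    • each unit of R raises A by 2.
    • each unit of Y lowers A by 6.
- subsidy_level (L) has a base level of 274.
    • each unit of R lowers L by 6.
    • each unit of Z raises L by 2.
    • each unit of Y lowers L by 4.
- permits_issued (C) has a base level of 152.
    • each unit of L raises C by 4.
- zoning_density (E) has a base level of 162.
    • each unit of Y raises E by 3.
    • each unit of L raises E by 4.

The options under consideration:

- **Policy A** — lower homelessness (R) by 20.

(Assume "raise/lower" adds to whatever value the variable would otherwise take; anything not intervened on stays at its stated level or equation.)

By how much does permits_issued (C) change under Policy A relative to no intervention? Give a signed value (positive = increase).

800

Baseline:
  R = 54
  Z = 123
  Y = 112 + 54 = 166
  L = 274 − 6·54 + 2·123 − 4·166 = -468
  C = 152 + 4·(-468) = -1720
Policy A (R − 20):
  R = 54 − 20 = 34
  Z = 123
  Y = 112 + 34 = 146
  L = 274 − 6·34 + 2·123 − 4·146 = -268
  C = 152 + 4·(-268) = -920
Change in C: -920 − (-1720) = 800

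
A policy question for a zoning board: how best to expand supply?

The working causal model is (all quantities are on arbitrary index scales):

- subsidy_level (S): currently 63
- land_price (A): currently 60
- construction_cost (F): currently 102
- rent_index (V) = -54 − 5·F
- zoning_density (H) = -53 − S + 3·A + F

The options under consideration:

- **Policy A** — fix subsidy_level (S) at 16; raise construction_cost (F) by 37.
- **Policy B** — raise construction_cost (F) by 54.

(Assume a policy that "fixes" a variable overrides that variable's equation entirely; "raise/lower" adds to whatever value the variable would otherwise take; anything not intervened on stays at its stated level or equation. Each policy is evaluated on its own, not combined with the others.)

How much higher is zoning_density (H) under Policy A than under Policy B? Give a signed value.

30

Policy A (S := 16, F + 37):
  S = 16
  A = 60
  F = 102 + 37 = 139
  H = -53 − 16 + 3·60 + 139 = 250
Policy B (F + 54):
  S = 63
  A = 60
  F = 102 + 54 = 156
  H = -53 − 63 + 3·60 + 156 = 220
H: 250 − 220 = 30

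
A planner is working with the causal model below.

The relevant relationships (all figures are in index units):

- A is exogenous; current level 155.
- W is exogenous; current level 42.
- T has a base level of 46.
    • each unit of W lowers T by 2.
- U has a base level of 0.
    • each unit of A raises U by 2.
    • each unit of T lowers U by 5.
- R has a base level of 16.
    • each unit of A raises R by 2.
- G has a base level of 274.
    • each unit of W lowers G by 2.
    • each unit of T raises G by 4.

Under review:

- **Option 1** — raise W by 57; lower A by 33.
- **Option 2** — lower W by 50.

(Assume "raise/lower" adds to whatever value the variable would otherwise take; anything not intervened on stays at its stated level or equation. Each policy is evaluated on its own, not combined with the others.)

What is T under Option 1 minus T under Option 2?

Option 1 (W + 57, A − 33):
  W = 42 + 57 = 99
  T = 46 − 2·99 = -152
Option 2 (W − 50):
  W = 42 − 50 = -8
  T = 46 − 2·(-8) = 62
T: -152 − 62 = -214

-214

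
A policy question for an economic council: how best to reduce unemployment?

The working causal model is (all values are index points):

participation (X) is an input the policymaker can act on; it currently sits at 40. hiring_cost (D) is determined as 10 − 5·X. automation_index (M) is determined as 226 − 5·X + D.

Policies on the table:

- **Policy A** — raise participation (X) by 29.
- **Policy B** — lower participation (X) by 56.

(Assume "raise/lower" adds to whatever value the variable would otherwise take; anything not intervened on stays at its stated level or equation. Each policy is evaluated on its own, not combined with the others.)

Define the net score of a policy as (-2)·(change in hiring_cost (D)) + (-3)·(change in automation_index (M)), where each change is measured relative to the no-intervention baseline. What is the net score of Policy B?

-2240

Baseline:
  X = 40
  D = 10 − 5·40 = -190
  M = 226 − 5·40 + (-190) = -164
Policy B (X − 56):
  X = 40 − 56 = -16
  D = 10 − 5·(-16) = 90
  M = 226 − 5·(-16) + 90 = 396
ΔD = 90 − (-190) = 280; ΔM = 396 − (-164) = 560
Score = (-2)·280 + (-3)·560 = -2240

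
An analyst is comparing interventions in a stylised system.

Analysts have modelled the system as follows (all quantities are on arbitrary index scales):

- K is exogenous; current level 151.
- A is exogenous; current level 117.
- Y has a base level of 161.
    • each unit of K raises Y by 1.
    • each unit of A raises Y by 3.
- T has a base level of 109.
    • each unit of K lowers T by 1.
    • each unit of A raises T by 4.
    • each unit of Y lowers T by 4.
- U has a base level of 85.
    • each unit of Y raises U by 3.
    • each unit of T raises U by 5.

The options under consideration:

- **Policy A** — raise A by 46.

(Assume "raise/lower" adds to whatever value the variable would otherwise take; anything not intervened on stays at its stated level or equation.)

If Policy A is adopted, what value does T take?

Policy A (A + 46):
  K = 151
  A = 117 + 46 = 163
  Y = 161 + 151 + 3·163 = 801
  T = 109 − 151 + 4·163 − 4·801 = -2594

-2594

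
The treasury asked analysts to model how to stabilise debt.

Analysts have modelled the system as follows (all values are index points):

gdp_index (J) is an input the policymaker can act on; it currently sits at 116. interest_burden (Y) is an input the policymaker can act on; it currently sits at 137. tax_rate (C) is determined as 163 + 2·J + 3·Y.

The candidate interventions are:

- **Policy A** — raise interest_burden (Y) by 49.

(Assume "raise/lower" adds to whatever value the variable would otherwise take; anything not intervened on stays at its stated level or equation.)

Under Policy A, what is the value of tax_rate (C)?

953

Policy A (Y + 49):
  J = 116
  Y = 137 + 49 = 186
  C = 163 + 2·116 + 3·186 = 953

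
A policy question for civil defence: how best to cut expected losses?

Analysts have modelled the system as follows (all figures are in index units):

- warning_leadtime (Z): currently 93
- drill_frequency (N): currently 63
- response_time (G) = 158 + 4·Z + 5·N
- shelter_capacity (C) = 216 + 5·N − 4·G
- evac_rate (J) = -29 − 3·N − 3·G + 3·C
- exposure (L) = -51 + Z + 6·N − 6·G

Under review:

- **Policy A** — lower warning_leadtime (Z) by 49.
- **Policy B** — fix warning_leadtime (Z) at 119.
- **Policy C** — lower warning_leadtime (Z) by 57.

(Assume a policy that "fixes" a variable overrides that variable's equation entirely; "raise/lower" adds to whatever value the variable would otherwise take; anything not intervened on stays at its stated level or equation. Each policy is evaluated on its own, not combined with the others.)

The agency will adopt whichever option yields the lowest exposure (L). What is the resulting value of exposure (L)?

Policy A (Z − 49):
  Z = 93 − 49 = 44
  N = 63
  G = 158 + 4·44 + 5·63 = 649
  L = -51 + 44 + 6·63 − 6·649 = -3523
Policy B (Z := 119):
  Z = 119
  N = 63
  G = 158 + 4·119 + 5·63 = 949
  L = -51 + 119 + 6·63 − 6·949 = -5248
Policy C (Z − 57):
  Z = 93 − 57 = 36
  N = 63
  G = 158 + 4·36 + 5·63 = 617
  L = -51 + 36 + 6·63 − 6·617 = -3339
Comparing — Policy A: L=-3523, Policy B: L=-5248, Policy C: L=-3339. Lowest is -5248 (Policy B).

-5248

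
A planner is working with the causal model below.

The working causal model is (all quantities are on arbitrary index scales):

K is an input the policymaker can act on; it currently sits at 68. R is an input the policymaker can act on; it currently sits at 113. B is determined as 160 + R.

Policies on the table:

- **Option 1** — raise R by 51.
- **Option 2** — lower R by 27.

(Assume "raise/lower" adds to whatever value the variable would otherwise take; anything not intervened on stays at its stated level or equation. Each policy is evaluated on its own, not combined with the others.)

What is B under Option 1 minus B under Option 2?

Option 1 (R + 51):
  R = 113 + 51 = 164
  B = 160 + 164 = 324
Option 2 (R − 27):
  R = 113 − 27 = 86
  B = 160 + 86 = 246
B: 324 − 246 = 78

78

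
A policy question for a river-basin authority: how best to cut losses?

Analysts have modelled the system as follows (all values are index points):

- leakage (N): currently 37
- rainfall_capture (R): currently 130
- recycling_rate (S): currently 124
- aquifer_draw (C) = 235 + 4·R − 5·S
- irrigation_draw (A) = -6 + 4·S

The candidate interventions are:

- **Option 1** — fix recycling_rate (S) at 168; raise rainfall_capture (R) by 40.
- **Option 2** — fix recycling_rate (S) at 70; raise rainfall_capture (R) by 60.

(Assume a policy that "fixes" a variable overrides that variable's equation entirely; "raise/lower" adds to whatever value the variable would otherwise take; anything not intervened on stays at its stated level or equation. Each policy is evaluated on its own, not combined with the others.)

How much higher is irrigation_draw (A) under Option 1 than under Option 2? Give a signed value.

392

Option 1 (S := 168, R + 40):
  S = 168
  A = -6 + 4·168 = 666
Option 2 (S := 70, R + 60):
  S = 70
  A = -6 + 4·70 = 274
A: 666 − 274 = 392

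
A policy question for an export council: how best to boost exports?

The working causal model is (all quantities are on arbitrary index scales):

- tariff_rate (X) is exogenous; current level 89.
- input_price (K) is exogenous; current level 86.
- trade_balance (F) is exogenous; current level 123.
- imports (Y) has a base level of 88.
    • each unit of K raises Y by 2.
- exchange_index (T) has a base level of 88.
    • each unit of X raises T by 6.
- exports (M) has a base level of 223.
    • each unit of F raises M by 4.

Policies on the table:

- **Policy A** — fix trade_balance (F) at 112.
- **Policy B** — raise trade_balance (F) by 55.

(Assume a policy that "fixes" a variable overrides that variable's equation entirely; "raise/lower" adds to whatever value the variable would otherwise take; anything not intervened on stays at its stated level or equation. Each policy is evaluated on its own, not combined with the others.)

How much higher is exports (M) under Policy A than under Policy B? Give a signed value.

Policy A (F := 112):
  F = 112
  M = 223 + 4·112 = 671
Policy B (F + 55):
  F = 123 + 55 = 178
  M = 223 + 4·178 = 935
M: 671 − 935 = -264

-264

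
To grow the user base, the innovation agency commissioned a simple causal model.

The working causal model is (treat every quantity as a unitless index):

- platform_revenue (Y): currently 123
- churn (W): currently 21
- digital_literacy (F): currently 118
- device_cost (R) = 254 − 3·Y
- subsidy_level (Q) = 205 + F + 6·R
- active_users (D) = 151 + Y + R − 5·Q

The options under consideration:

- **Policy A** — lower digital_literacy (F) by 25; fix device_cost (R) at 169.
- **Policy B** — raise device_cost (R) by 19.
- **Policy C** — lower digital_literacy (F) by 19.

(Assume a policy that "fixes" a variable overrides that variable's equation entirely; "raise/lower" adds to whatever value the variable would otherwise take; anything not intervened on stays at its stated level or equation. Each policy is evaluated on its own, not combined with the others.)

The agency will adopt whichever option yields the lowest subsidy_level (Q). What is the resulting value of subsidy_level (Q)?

-386

Policy A (F − 25, R := 169):
  Y = 123
  F = 118 − 25 = 93
  R = 169
  Q = 205 + 93 + 6·169 = 1312
Policy B (R + 19):
  Y = 123
  F = 118
  R = 254 − 3·123 (+19 from intervention) = -96
  Q = 205 + 118 + 6·(-96) = -253
Policy C (F − 19):
  Y = 123
  F = 118 − 19 = 99
  R = 254 − 3·123 = -115
  Q = 205 + 99 + 6·(-115) = -386
Comparing — Policy A: Q=1312, Policy B: Q=-253, Policy C: Q=-386. Lowest is -386 (Policy C).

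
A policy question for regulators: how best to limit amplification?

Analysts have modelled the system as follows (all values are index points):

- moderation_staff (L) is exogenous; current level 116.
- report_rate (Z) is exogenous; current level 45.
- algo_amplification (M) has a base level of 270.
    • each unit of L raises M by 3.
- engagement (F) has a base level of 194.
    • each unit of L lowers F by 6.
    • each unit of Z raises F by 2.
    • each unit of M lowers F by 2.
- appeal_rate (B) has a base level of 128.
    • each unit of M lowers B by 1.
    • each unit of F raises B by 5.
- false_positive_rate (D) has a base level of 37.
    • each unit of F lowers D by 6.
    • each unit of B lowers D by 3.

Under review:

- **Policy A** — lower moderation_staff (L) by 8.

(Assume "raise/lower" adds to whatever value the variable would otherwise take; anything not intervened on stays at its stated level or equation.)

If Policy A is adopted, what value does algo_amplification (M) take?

Policy A (L − 8):
  L = 116 − 8 = 108
  M = 270 + 3·108 = 594

594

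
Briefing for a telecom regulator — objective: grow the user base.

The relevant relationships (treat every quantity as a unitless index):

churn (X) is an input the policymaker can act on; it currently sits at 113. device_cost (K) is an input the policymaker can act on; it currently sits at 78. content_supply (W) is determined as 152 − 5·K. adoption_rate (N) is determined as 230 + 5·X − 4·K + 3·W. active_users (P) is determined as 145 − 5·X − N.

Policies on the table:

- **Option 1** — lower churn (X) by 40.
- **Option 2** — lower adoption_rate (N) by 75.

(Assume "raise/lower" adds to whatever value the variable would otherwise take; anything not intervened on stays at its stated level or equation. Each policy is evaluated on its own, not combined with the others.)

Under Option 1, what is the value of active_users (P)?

211

Option 1 (X − 40):
  X = 113 − 40 = 73
  K = 78
  W = 152 − 5·78 = -238
  N = 230 + 5·73 − 4·78 + 3·(-238) = -431
  P = 145 − 5·73 − (-431) = 211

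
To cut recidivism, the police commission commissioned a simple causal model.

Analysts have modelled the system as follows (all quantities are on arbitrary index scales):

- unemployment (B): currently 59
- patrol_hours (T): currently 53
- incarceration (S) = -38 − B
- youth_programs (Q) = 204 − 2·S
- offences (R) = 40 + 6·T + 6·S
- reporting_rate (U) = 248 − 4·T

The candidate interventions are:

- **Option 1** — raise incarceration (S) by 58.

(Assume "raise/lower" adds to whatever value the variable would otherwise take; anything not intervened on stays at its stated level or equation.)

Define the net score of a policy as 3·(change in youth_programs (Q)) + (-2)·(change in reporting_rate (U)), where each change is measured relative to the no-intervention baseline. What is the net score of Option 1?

-348

Baseline:
  B = 59
  T = 53
  S = -38 − 59 = -97
  Q = 204 − 2·(-97) = 398
  U = 248 − 4·53 = 36
Option 1 (S + 58):
  B = 59
  T = 53
  S = -38 − 59 (+58 from intervention) = -39
  Q = 204 − 2·(-39) = 282
  U = 248 − 4·53 = 36
ΔQ = 282 − 398 = -116; ΔU = 36 − 36 = 0
Score = 3·(-116) + (-2)·0 = -348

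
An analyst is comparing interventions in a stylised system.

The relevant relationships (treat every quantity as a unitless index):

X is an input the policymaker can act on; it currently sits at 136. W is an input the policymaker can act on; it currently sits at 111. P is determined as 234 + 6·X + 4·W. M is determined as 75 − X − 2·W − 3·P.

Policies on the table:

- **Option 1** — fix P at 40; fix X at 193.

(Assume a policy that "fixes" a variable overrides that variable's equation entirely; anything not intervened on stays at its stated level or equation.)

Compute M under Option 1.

-460

Option 1 (P := 40, X := 193):
  X = 193
  W = 111
  P = 40
  M = 75 − 193 − 2·111 − 3·40 = -460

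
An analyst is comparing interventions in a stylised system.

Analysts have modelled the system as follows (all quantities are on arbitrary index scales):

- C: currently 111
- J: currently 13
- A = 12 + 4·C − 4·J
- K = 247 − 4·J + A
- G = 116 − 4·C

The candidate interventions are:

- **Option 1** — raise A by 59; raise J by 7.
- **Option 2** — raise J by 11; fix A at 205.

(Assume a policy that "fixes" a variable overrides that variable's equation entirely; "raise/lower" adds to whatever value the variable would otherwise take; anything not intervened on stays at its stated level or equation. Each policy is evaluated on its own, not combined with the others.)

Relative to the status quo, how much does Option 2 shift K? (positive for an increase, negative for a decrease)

Baseline:
  C = 111
  J = 13
  A = 12 + 4·111 − 4·13 = 404
  K = 247 − 4·13 + 404 = 599
Option 2 (J + 11, A := 205):
  C = 111
  J = 13 + 11 = 24
  A = 205
  K = 247 − 4·24 + 205 = 356
Change in K: 356 − 599 = -243

-243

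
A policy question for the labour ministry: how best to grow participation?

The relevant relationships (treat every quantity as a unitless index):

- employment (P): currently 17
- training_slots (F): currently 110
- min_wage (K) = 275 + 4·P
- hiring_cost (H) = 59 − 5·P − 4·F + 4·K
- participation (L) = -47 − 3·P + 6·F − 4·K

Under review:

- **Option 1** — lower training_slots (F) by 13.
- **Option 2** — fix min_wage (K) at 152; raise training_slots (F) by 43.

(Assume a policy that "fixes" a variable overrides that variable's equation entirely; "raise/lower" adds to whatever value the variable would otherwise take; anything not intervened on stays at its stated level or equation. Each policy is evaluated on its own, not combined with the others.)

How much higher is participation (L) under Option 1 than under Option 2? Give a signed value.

Option 1 (F − 13):
  P = 17
  F = 110 − 13 = 97
  K = 275 + 4·17 = 343
  L = -47 − 3·17 + 6·97 − 4·343 = -888
Option 2 (K := 152, F + 43):
  P = 17
  F = 110 + 43 = 153
  K = 152
  L = -47 − 3·17 + 6·153 − 4·152 = 212
L: -888 − 212 = -1100

-1100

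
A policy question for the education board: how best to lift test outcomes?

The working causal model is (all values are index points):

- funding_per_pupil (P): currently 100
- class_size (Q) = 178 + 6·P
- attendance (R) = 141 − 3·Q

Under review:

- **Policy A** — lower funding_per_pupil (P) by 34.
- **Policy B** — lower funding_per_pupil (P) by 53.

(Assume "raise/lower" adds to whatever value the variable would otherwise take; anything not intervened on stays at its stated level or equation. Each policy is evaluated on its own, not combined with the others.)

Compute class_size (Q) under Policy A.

Policy A (P − 34):
  P = 100 − 34 = 66
  Q = 178 + 6·66 = 574

574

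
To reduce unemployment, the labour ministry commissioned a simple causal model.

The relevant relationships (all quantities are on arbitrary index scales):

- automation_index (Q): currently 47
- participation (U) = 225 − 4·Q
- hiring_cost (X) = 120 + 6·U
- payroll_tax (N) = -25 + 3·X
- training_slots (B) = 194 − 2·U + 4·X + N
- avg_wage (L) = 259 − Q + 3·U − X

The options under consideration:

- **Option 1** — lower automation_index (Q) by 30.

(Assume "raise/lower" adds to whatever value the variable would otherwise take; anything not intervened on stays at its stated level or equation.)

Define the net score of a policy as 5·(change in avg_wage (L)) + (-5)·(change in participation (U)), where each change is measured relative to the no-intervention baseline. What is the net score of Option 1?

-2250

Baseline:
  Q = 47
  U = 225 − 4·47 = 37
  X = 120 + 6·37 = 342
  L = 259 − 47 + 3·37 − 342 = -19
Option 1 (Q − 30):
  Q = 47 − 30 = 17
  U = 225 − 4·17 = 157
  X = 120 + 6·157 = 1062
  L = 259 − 17 + 3·157 − 1062 = -349
ΔL = -349 − (-19) = -330; ΔU = 157 − 37 = 120
Score = 5·(-330) + (-5)·120 = -2250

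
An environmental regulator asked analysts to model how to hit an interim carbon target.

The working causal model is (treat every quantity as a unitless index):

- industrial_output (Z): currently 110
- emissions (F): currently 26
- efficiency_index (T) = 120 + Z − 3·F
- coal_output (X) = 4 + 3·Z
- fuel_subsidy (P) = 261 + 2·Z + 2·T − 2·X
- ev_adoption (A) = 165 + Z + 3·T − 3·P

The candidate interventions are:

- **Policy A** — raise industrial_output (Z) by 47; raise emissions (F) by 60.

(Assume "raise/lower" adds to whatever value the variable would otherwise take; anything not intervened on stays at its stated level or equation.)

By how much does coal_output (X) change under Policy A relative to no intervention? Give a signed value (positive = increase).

141

Baseline:
  Z = 110
  X = 4 + 3·110 = 334
Policy A (Z + 47, F + 60):
  Z = 110 + 47 = 157
  X = 4 + 3·157 = 475
Change in X: 475 − 334 = 141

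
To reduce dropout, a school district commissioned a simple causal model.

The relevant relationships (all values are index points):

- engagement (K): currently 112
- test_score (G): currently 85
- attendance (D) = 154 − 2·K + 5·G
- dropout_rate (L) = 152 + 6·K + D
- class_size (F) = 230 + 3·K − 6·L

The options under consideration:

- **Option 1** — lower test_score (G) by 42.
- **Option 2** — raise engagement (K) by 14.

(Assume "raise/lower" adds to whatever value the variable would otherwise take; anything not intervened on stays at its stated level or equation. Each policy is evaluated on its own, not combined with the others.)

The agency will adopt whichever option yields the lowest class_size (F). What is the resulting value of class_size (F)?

Option 1 (G − 42):
  K = 112
  G = 85 − 42 = 43
  D = 154 − 2·112 + 5·43 = 145
  L = 152 + 6·112 + 145 = 969
  F = 230 + 3·112 − 6·969 = -5248
Option 2 (K + 14):
  K = 112 + 14 = 126
  G = 85
  D = 154 − 2·126 + 5·85 = 327
  L = 152 + 6·126 + 327 = 1235
  F = 230 + 3·126 − 6·1235 = -6802
Comparing — Option 1: F=-5248, Option 2: F=-6802. Lowest is -6802 (Option 2).

-6802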